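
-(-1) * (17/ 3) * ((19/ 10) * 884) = 142766/ 15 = 9517.73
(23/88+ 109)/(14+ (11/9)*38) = 1.81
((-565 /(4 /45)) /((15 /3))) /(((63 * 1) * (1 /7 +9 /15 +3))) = -2825 /524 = -5.39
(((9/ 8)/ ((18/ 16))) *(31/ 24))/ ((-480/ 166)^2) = 213559/ 1382400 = 0.15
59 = 59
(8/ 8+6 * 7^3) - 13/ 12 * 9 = 8197/ 4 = 2049.25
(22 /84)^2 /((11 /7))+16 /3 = 1355 /252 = 5.38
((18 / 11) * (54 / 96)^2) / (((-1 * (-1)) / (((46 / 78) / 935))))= 5589 / 17114240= 0.00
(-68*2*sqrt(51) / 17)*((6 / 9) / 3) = -16*sqrt(51) / 9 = -12.70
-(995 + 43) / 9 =-115.33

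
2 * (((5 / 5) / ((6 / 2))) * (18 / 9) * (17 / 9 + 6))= 284 / 27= 10.52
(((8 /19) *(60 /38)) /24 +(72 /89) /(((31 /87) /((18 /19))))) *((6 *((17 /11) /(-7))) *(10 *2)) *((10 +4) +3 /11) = -694968525840 /843611153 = -823.80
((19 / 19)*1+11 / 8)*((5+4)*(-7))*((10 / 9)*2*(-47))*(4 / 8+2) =156275 / 4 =39068.75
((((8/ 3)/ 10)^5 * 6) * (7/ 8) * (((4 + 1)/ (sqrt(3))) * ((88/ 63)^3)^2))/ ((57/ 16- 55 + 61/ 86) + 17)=-0.00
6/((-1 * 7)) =-6/7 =-0.86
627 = 627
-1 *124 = -124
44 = 44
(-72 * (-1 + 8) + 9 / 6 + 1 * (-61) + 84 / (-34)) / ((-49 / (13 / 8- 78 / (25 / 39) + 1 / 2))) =-65731339 / 47600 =-1380.91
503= 503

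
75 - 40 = 35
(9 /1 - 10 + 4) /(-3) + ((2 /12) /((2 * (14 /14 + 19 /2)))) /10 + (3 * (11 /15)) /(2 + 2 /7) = -37 /1008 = -0.04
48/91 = 0.53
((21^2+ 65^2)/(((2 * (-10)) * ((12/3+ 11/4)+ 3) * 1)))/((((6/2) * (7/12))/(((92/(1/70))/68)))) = -858544/663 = -1294.94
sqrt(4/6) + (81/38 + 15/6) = sqrt(6)/3 + 88/19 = 5.45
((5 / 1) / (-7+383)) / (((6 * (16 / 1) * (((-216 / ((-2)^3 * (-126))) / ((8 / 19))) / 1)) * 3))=-35 / 385776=-0.00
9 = 9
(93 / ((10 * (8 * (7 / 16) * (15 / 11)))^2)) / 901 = 3751 / 82779375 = 0.00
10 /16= 5 /8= 0.62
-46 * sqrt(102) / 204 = -2.28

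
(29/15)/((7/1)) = 29/105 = 0.28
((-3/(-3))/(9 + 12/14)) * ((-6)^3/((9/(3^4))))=-4536/23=-197.22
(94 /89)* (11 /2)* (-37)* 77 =-1472933 /89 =-16549.81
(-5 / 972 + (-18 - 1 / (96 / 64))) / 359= -18149 / 348948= -0.05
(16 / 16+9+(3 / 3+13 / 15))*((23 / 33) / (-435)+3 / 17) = 2.08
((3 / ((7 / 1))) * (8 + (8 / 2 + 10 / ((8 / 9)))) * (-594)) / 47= -82863 / 658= -125.93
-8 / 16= -1 / 2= -0.50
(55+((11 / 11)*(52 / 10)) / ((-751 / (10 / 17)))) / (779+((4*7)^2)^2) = 702133 / 7857258645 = 0.00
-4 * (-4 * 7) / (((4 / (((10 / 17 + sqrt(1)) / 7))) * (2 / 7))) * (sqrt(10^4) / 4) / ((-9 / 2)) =-2100 / 17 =-123.53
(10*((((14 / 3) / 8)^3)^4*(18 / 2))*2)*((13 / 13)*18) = 69206436005 / 13759414272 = 5.03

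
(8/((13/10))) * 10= 800/13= 61.54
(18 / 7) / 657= 2 / 511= 0.00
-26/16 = -13/8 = -1.62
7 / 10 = 0.70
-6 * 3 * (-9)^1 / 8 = 81 / 4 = 20.25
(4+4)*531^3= 1197770328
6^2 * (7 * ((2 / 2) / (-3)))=-84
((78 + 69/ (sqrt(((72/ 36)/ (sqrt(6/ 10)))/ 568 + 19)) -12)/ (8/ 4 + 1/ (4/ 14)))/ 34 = 0.44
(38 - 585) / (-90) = 547 / 90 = 6.08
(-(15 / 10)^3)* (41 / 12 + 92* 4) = -40113 / 32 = -1253.53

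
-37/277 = -0.13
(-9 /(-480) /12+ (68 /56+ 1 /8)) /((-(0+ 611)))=-6007 /2737280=-0.00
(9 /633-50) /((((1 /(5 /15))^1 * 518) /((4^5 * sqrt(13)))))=-5400064 * sqrt(13) /163947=-118.76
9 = 9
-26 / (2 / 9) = -117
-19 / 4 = -4.75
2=2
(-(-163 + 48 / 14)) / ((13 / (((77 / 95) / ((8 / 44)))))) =135157 / 2470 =54.72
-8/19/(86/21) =-84/817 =-0.10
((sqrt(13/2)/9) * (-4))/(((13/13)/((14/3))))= -28 * sqrt(26)/27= -5.29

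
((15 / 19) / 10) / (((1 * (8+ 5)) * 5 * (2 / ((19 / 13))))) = 3 / 3380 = 0.00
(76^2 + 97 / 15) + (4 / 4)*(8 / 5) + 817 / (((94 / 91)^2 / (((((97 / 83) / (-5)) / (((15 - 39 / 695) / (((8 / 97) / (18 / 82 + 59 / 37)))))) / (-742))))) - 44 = 185380891511204143 / 32295943336320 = 5740.07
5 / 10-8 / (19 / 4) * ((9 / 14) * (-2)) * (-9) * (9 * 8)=-373115 / 266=-1402.69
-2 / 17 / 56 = -0.00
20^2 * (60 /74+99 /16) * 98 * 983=9977794050 /37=269670109.46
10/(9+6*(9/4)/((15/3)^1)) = 100/117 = 0.85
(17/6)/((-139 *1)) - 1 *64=-53393/834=-64.02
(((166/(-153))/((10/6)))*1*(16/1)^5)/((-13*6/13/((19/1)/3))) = 1653604352/2295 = 720524.77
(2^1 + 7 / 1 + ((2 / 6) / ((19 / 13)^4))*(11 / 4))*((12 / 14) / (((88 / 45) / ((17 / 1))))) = 68.56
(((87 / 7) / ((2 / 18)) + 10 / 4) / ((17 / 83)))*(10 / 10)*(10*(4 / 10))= 265766 / 119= 2233.33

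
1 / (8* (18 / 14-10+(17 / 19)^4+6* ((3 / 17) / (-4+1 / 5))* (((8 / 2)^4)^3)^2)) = -0.00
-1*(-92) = 92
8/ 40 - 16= -79/ 5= -15.80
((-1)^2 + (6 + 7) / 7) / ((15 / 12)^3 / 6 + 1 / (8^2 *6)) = 1280 / 147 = 8.71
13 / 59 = 0.22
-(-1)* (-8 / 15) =-8 / 15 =-0.53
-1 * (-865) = 865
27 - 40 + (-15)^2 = 212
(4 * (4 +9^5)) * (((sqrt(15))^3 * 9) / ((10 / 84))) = 267864408 * sqrt(15) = 1037434391.23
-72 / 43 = -1.67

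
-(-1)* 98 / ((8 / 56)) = 686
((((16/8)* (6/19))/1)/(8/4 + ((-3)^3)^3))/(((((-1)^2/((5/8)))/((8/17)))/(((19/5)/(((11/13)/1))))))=-156/3680347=-0.00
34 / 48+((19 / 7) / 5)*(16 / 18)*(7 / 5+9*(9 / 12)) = 58477 / 12600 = 4.64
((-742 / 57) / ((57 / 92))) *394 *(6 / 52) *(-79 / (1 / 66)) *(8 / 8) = 23372637904 / 4693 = 4980319.18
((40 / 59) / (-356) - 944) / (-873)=1652318 / 1528041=1.08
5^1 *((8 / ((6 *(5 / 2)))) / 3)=8 / 9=0.89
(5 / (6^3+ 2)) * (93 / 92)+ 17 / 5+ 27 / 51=6738229 / 1704760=3.95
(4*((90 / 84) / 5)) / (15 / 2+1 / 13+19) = 156 / 4837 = 0.03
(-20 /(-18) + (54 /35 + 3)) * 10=3562 /63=56.54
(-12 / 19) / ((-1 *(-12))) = -1 / 19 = -0.05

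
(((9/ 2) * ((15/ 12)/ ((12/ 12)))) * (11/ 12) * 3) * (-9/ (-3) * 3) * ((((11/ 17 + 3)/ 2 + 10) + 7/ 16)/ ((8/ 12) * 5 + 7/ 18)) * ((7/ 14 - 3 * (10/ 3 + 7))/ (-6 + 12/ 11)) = 3323110725/ 1166336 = 2849.19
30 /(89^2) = 0.00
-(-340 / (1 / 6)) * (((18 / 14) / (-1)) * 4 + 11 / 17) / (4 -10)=1528.57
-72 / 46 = -36 / 23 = -1.57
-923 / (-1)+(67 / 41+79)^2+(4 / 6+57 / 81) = 337054570 / 45387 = 7426.24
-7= -7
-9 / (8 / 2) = -9 / 4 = -2.25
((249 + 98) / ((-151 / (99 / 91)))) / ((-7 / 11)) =377883 / 96187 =3.93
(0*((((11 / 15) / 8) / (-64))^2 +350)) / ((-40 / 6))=0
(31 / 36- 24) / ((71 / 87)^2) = -700553 / 20164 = -34.74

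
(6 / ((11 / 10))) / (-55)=-12 / 121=-0.10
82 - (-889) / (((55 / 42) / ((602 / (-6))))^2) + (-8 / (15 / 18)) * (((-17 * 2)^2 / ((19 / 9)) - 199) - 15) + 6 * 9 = 299770693316 / 57475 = 5215671.05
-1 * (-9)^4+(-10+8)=-6563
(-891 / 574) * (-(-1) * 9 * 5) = -40095 / 574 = -69.85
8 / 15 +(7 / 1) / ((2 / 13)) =1381 / 30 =46.03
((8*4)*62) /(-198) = -992 /99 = -10.02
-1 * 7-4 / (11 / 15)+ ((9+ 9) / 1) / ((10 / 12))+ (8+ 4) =1163 / 55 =21.15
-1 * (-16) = 16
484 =484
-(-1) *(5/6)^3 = 125/216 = 0.58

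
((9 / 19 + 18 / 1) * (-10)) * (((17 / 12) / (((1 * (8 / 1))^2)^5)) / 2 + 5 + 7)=-180904022517465 / 81604378624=-2216.84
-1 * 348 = -348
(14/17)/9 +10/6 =269/153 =1.76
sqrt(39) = 6.24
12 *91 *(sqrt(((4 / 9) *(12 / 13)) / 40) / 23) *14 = 392 *sqrt(390) / 115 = 67.32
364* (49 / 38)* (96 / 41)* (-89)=-76195392 / 779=-97811.80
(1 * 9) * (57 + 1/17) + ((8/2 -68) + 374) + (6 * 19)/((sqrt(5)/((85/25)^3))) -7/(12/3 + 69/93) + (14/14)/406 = 17021485/20706 + 560082 * sqrt(5)/625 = 2825.87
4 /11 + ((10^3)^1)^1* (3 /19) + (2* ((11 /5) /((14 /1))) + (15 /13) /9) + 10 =48127826 /285285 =168.70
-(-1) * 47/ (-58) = -47/ 58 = -0.81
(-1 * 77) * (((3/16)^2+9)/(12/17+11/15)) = -45415755/93952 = -483.39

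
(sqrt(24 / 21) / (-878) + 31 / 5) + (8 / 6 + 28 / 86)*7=11489 / 645 - sqrt(14) / 3073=17.81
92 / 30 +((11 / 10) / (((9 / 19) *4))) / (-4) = 4207 / 1440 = 2.92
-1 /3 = -0.33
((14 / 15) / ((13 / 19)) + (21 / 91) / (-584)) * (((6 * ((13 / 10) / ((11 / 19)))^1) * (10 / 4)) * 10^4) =368835125 / 803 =459321.45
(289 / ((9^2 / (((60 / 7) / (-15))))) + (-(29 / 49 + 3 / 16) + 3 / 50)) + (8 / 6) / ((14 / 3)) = -3925219 / 1587600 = -2.47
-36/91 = -0.40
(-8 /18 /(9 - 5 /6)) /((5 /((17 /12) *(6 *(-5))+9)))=268 /735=0.36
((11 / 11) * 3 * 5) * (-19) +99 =-186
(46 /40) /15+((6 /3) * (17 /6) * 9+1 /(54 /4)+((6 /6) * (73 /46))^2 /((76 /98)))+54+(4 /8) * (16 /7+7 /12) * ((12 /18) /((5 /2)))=41328823783 /379927800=108.78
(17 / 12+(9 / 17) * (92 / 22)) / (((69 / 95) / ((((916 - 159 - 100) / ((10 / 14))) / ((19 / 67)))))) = 278928839 / 17204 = 16213.02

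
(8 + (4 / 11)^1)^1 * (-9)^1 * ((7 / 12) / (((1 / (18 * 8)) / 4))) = -278208 / 11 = -25291.64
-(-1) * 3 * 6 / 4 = 9 / 2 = 4.50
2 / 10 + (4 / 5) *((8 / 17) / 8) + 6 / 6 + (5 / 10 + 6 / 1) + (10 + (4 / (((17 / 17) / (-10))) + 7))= -2593 / 170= -15.25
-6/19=-0.32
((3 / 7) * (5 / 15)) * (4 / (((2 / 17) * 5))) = 34 / 35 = 0.97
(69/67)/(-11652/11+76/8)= -1518/1547365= -0.00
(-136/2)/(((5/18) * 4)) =-306/5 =-61.20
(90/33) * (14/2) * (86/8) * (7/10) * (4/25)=6321/275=22.99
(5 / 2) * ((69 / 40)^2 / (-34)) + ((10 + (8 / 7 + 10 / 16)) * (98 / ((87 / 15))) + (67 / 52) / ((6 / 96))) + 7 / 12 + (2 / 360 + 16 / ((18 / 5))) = 224.27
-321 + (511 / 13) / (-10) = -42241 / 130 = -324.93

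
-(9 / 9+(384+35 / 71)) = -385.49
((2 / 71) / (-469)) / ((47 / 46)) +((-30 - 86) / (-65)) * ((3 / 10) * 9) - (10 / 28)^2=66807027369 / 14241982300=4.69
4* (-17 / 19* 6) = -408 / 19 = -21.47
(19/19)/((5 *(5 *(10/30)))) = 3/25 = 0.12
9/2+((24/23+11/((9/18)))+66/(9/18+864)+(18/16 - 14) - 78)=-20123749/318136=-63.26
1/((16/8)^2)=1/4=0.25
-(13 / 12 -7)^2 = -5041 / 144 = -35.01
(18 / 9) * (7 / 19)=14 / 19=0.74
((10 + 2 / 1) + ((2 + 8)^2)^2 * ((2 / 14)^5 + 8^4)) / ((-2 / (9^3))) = -250927242598818 / 16807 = -14929924590.87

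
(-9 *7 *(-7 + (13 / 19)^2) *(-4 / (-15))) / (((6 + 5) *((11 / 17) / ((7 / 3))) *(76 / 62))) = 121781268 / 4149695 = 29.35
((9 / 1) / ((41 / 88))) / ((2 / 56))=22176 / 41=540.88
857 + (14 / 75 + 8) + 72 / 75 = 64961 / 75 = 866.15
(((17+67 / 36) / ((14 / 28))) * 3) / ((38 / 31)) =21049 / 228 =92.32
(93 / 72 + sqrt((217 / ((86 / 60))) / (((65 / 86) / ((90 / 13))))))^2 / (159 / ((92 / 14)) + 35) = 713 *sqrt(6510) / 35399 + 3108536687 / 132533856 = 25.08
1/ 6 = 0.17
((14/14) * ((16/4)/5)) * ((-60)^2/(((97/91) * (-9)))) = -29120/97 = -300.21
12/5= 2.40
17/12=1.42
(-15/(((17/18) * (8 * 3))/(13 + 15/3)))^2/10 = 32805/2312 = 14.19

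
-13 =-13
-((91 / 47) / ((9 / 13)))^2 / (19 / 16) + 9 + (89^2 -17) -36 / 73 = 1962048009911 / 248174523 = 7905.92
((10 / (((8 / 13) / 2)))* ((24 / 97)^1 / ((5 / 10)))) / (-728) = -15 / 679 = -0.02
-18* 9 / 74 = -81 / 37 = -2.19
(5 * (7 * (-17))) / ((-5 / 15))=1785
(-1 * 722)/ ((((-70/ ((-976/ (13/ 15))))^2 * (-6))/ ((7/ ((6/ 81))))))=3481784352/ 1183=2943182.04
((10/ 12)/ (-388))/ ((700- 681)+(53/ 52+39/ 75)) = -0.00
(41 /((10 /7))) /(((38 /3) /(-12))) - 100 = -12083 /95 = -127.19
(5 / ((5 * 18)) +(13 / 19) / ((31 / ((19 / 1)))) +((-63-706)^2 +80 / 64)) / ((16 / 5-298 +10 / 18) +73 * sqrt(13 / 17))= -742775982113485 / 352187708048-10839856156425 * sqrt(221) / 352187708048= -2566.59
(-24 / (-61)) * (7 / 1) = 168 / 61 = 2.75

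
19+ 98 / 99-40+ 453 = 432.99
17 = 17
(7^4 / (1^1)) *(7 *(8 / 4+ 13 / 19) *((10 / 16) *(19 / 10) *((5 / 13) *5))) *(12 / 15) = 4285785 / 52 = 82418.94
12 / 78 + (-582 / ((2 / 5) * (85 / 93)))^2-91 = 9520936288 / 3757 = 2534185.86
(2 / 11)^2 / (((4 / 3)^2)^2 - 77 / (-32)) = 10368 / 1745909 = 0.01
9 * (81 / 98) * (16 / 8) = 729 / 49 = 14.88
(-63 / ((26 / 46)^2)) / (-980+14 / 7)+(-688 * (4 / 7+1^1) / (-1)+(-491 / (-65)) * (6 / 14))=2091388349 / 1928290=1084.58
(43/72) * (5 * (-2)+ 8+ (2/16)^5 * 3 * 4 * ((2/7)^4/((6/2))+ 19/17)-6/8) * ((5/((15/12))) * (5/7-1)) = 13177898207/7021830144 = 1.88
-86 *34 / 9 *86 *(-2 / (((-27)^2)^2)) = 502928 / 4782969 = 0.11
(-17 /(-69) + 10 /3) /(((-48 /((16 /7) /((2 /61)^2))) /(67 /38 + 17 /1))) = -1499563 /504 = -2975.32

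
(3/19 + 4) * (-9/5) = -711/95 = -7.48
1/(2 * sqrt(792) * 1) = sqrt(22)/264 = 0.02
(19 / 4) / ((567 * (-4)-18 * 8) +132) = -1 / 480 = -0.00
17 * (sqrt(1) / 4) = 17 / 4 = 4.25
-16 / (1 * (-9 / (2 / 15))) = 32 / 135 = 0.24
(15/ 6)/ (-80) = -1/ 32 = -0.03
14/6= 7/3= 2.33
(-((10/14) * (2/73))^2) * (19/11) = -1900/2872331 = -0.00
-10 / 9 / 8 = -0.14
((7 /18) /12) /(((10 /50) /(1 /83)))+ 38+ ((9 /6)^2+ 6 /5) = 3715753 /89640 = 41.45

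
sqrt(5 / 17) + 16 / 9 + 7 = sqrt(85) / 17 + 79 / 9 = 9.32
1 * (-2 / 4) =-0.50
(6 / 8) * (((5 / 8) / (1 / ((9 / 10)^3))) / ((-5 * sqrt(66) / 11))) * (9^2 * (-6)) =177147 * sqrt(66) / 32000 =44.97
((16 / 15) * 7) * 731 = 81872 / 15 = 5458.13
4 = 4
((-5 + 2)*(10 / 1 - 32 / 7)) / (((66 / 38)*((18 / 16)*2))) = -4.17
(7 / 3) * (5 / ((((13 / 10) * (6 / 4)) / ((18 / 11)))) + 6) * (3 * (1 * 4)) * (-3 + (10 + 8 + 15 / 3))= 816480 / 143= 5709.65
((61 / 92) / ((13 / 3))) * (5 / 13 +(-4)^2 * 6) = 229299 / 15548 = 14.75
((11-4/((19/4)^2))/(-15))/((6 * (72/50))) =-19535/233928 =-0.08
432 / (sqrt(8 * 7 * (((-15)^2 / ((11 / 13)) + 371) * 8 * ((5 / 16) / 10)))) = 216 * sqrt(269731) / 24521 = 4.57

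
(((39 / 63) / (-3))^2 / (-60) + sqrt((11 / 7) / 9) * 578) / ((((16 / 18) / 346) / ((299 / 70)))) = -8741863 / 7408800 + 44847309 * sqrt(77) / 980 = 401563.66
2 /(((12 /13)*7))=13 /42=0.31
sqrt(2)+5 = 6.41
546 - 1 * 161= 385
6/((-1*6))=-1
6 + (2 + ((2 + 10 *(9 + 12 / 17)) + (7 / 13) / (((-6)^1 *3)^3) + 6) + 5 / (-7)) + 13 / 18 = 1020099235 / 9022104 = 113.07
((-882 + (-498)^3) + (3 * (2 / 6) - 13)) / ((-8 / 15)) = 926301645 / 4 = 231575411.25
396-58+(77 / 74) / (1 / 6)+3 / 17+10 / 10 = 217269 / 629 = 345.42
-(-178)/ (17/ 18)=3204/ 17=188.47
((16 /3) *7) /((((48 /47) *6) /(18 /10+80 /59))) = 306299 /15930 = 19.23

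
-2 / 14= -1 / 7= -0.14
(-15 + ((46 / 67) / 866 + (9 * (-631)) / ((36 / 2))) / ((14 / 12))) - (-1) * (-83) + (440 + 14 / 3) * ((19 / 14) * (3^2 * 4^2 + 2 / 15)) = 86612.61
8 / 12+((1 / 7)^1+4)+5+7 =353 / 21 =16.81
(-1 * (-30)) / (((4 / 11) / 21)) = 3465 / 2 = 1732.50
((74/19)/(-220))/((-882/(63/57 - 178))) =-124357/35024220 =-0.00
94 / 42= 47 / 21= 2.24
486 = 486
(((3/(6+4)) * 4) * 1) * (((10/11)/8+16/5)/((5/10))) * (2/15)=1458/1375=1.06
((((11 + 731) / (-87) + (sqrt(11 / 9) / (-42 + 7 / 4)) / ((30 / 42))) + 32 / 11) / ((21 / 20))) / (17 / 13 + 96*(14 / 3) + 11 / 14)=-2796560 / 235183707 - 416*sqrt(11) / 16956819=-0.01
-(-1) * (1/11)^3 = 1/1331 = 0.00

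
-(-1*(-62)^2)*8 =30752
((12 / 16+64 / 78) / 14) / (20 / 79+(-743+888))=553 / 716040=0.00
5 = 5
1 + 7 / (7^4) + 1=2.00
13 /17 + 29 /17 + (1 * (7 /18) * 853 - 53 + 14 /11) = 950779 /3366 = 282.47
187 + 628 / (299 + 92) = 188.61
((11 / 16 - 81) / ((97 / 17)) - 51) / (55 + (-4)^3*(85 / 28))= 54383 / 116400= 0.47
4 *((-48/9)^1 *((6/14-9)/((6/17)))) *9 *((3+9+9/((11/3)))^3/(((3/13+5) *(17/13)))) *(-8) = -2608610883840/158389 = -16469646.78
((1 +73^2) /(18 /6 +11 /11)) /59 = 2665 /118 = 22.58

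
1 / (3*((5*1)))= 0.07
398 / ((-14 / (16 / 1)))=-3184 / 7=-454.86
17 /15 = 1.13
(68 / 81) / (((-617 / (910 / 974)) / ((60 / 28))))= -22100 / 8112933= -0.00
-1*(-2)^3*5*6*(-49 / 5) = -2352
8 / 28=2 / 7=0.29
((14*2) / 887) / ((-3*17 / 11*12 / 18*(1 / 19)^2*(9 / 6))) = -111188 / 45237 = -2.46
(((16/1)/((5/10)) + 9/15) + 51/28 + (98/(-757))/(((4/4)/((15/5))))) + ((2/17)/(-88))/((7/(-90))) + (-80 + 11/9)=-7977797381/178364340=-44.73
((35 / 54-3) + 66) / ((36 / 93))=106547 / 648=164.42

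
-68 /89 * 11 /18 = -374 /801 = -0.47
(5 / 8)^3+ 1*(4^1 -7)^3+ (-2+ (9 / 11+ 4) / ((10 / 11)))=-60047 / 2560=-23.46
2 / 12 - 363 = -2177 / 6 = -362.83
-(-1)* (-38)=-38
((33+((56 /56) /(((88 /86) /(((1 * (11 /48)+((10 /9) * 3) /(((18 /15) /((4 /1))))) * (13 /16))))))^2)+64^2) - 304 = 3906.08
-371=-371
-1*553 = -553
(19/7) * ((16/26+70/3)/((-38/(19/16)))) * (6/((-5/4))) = 8873/910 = 9.75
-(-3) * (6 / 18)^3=1 / 9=0.11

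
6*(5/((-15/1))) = -2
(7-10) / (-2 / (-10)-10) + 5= 260 / 49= 5.31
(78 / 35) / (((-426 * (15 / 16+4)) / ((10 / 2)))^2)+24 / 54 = 880929628 / 1982035503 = 0.44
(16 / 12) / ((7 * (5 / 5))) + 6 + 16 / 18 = 446 / 63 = 7.08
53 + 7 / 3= 166 / 3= 55.33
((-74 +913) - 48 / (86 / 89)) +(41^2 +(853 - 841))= 106740 / 43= 2482.33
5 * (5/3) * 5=41.67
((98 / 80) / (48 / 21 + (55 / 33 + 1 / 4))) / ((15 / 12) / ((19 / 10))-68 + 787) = 19551 / 48267455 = 0.00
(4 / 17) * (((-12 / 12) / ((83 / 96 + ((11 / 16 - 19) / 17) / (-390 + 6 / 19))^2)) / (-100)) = 0.00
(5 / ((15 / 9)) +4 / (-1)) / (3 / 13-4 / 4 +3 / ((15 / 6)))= -65 / 28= -2.32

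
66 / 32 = 33 / 16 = 2.06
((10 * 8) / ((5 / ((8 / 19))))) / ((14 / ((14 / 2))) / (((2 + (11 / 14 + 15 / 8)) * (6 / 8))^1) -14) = -0.50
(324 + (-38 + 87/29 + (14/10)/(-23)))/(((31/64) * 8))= 265824/3565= 74.56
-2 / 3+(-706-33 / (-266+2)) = -16957 / 24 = -706.54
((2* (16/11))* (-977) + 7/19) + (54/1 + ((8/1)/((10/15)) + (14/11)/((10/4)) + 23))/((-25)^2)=-1855965838/653125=-2841.67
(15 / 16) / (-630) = -1 / 672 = -0.00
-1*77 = -77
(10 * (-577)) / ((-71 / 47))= 271190 / 71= 3819.58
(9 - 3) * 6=36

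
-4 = -4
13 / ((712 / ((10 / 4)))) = 65 / 1424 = 0.05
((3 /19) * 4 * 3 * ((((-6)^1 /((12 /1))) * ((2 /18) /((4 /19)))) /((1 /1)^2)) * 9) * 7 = -63 /2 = -31.50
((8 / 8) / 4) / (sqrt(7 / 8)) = 0.27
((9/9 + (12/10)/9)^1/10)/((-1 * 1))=-17/150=-0.11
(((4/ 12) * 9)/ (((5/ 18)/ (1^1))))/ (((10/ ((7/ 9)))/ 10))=42/ 5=8.40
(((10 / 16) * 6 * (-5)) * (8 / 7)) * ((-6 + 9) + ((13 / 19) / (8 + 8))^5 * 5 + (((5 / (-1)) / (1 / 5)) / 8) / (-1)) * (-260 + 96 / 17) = 1289320889469802275 / 38621122527232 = 33383.83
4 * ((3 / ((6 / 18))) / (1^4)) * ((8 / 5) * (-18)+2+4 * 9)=1656 / 5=331.20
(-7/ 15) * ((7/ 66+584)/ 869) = -269857/ 860310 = -0.31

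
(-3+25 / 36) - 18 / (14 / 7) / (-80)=-1579 / 720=-2.19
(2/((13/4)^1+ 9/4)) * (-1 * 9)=-36/11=-3.27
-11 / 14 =-0.79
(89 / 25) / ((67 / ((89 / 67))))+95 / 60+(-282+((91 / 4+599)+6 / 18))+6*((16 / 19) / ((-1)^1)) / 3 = 2175259772 / 6396825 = 340.05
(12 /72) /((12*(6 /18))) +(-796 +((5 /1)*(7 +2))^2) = 29497 /24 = 1229.04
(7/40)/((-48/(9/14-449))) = 6277/3840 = 1.63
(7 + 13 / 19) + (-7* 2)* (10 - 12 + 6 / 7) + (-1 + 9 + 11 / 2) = 37.18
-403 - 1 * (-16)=-387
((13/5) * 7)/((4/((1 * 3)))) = 273/20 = 13.65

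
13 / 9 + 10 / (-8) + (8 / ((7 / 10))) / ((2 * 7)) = 1783 / 1764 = 1.01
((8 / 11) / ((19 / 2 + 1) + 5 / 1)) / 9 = 16 / 3069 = 0.01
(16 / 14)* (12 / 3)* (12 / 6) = 64 / 7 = 9.14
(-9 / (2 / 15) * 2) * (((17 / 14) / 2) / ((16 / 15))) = -34425 / 448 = -76.84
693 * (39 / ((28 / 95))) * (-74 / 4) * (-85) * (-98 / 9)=-6280549275 / 4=-1570137318.75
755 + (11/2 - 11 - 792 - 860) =-1805/2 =-902.50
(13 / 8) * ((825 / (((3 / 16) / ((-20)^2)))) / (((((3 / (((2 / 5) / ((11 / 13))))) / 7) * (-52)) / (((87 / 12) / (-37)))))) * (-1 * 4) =-5278000 / 111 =-47549.55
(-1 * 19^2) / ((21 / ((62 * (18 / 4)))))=-33573 / 7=-4796.14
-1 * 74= -74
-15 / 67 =-0.22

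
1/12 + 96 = 1153/12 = 96.08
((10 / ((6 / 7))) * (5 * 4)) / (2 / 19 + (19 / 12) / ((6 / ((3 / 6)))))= 638400 / 649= 983.67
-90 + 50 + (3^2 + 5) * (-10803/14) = -10843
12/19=0.63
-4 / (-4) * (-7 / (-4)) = 7 / 4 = 1.75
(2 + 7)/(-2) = -9/2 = -4.50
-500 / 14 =-35.71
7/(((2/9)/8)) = 252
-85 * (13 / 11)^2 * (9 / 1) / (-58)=129285 / 7018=18.42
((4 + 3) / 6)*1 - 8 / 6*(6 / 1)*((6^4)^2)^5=-641639737864499235256264606875641 / 6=-106939956310749872542710800000000.00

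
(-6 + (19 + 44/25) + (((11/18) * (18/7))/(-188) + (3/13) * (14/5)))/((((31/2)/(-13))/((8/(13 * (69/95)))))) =-500508412/45742515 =-10.94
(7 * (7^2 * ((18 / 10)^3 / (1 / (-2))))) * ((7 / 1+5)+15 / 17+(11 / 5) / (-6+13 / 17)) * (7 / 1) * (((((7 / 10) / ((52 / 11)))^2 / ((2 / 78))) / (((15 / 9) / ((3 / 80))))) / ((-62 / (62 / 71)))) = 507998824077591 / 5371150000000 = 94.58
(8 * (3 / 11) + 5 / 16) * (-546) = -1361.90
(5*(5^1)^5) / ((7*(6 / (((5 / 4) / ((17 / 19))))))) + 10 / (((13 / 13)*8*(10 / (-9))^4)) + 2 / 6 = 495889759 / 952000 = 520.89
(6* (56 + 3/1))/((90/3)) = 11.80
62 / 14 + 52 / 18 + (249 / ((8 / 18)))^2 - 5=316393439 / 1008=313882.38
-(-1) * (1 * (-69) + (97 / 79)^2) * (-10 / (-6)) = -2106100 / 18723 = -112.49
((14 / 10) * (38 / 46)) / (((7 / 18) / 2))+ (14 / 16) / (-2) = 10139 / 1840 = 5.51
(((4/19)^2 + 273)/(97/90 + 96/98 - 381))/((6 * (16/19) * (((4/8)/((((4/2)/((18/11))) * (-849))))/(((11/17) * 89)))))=73598378711935/4318218008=17043.69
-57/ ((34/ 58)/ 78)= -128934/ 17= -7584.35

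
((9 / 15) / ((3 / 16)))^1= 16 / 5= 3.20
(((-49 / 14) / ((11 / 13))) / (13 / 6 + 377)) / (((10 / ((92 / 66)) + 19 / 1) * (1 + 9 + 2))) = -23 / 662200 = -0.00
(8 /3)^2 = 64 /9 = 7.11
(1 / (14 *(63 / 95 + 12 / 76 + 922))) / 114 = 5 / 7364112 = 0.00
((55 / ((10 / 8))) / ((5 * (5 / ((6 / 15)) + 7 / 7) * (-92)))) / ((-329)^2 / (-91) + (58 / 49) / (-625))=1751750 / 294077735109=0.00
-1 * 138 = -138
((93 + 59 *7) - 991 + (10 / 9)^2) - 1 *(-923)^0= -39266 / 81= -484.77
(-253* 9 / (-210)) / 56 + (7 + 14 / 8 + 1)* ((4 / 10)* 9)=138351 / 3920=35.29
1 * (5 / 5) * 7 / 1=7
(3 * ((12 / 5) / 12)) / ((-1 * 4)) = -3 / 20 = -0.15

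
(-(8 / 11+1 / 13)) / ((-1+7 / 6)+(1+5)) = -690 / 5291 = -0.13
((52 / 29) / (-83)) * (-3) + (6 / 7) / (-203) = 7146 / 117943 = 0.06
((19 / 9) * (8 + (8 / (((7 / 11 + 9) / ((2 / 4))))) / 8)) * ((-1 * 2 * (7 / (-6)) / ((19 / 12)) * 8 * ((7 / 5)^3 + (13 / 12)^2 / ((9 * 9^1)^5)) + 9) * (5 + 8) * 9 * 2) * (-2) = -22796368418580465761 / 69299839969875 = -328952.68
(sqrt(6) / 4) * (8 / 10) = sqrt(6) / 5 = 0.49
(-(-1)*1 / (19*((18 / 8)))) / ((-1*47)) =-4 / 8037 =-0.00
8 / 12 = 2 / 3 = 0.67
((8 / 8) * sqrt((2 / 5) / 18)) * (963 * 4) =1284 * sqrt(5) / 5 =574.22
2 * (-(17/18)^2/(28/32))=-1156/567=-2.04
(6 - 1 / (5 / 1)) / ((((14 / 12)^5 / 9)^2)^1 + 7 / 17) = 2414595806208 / 195432005125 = 12.36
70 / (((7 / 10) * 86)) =50 / 43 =1.16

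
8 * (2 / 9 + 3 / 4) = 70 / 9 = 7.78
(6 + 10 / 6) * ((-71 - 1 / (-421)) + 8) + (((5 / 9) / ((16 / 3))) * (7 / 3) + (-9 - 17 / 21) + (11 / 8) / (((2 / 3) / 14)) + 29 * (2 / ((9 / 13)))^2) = -846545029 / 3819312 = -221.65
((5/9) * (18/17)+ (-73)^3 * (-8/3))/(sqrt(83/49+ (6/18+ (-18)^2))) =185172197 * sqrt(143778)/1222113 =57452.73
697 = 697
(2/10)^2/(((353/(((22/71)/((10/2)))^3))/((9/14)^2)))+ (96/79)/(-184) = -232154104477326/35152059975746875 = -0.01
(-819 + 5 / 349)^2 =81696502276 / 121801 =670737.53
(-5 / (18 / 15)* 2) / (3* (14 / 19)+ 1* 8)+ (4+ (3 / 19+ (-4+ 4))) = 36953 / 11058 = 3.34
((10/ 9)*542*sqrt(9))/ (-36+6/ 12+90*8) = 10840/ 4107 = 2.64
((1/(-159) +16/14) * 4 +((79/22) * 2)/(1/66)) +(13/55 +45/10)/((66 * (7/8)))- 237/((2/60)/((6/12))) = -98643859/32065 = -3076.37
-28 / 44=-0.64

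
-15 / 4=-3.75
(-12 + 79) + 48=115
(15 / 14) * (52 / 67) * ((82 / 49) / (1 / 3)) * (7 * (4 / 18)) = 21320 / 3283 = 6.49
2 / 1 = 2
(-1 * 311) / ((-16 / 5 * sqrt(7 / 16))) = 1555 * sqrt(7) / 28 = 146.93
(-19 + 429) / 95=82 / 19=4.32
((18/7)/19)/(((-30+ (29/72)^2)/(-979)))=91352448/20572307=4.44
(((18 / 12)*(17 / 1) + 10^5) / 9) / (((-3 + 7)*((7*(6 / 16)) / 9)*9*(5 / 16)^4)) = 13110542336 / 118125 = 110988.72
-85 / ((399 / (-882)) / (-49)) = -174930 / 19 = -9206.84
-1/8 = -0.12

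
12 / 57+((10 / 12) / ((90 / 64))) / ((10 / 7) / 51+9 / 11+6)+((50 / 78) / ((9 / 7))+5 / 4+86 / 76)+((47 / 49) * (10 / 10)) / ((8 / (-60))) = -7429096669 / 1849580460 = -4.02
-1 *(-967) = 967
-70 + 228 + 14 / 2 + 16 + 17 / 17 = 182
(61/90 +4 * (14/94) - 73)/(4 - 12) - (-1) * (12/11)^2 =41584723/4094640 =10.16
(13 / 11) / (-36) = -13 / 396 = -0.03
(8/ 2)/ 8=1/ 2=0.50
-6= -6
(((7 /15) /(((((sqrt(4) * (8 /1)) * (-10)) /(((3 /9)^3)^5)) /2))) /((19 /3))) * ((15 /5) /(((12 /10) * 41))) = -7 /1788447768480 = -0.00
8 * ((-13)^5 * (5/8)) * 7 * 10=-129952550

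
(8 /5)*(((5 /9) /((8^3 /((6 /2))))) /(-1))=-1 /192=-0.01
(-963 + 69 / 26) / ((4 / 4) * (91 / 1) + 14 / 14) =-24969 / 2392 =-10.44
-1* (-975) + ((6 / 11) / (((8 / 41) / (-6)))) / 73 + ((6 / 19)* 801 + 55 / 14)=1231.65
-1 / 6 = -0.17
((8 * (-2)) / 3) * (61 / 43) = -976 / 129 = -7.57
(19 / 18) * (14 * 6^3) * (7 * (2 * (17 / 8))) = 94962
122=122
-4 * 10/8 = -5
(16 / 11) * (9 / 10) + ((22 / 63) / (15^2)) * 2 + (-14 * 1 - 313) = -50782871 / 155925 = -325.69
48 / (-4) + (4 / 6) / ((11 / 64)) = -268 / 33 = -8.12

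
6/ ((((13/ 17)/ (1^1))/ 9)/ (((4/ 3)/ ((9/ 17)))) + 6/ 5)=11560/ 2377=4.86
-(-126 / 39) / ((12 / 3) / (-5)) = -105 / 26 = -4.04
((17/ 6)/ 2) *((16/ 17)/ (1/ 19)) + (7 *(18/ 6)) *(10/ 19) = 36.39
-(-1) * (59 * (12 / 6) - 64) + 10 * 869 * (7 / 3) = 60992 / 3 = 20330.67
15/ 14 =1.07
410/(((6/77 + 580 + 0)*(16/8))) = 0.35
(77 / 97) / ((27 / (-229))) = -17633 / 2619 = -6.73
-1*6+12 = 6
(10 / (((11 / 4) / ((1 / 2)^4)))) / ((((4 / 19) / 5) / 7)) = 3325 / 88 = 37.78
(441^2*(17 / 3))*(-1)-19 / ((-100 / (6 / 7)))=-385720593 / 350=-1102058.84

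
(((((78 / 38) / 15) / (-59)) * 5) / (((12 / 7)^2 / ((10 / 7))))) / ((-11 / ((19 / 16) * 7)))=3185 / 747648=0.00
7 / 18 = 0.39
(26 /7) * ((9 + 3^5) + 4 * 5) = 7072 /7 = 1010.29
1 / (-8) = -1 / 8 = -0.12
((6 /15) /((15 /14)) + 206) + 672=65878 /75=878.37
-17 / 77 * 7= -17 / 11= -1.55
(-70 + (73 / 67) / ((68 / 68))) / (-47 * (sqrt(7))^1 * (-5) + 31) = -0.11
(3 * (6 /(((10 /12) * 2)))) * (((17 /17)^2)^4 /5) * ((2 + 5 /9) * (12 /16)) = 207 /50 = 4.14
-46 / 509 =-0.09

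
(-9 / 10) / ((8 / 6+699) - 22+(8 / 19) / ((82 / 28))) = -21033 / 15856010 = -0.00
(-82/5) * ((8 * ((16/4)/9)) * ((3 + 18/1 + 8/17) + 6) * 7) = -11212.88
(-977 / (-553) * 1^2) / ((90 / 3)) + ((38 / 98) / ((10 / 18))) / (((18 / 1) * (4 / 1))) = 31859 / 464520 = 0.07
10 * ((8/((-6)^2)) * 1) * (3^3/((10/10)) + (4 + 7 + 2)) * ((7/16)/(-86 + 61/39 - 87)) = -2275/10029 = -0.23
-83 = -83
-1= -1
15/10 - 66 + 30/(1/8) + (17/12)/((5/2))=2641/15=176.07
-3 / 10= -0.30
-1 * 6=-6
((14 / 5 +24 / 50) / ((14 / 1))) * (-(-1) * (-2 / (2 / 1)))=-41 / 175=-0.23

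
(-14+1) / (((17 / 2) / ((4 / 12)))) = -26 / 51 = -0.51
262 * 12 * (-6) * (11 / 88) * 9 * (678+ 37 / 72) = -57597687 / 4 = -14399421.75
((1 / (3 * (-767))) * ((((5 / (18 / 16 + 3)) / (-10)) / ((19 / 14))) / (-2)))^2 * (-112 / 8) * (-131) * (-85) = -122217760 / 2081461196529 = -0.00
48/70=24/35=0.69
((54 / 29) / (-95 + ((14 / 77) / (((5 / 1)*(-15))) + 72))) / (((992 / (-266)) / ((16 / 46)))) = 423225 / 56055347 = 0.01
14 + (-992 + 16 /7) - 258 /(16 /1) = -991.84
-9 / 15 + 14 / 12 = 17 / 30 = 0.57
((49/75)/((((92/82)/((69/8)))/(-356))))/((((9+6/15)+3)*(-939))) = 178801/1164360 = 0.15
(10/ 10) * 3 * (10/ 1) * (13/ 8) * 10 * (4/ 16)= 975/ 8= 121.88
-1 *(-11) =11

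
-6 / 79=-0.08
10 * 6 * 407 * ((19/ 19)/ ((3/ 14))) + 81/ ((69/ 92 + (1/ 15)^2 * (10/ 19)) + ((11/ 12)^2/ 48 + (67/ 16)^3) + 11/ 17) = 1523413313720600/ 13367838247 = 113961.08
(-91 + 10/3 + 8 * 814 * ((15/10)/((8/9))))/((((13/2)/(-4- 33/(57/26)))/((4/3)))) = -42604.94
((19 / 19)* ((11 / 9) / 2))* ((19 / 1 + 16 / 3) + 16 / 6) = 33 / 2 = 16.50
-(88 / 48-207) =1231 / 6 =205.17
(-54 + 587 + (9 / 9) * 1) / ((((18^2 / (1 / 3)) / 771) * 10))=22873 / 540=42.36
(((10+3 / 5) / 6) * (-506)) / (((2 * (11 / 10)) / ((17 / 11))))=-20723 / 33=-627.97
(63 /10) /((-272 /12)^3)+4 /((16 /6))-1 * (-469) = 1479400859 /3144320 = 470.50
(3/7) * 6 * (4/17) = 72/119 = 0.61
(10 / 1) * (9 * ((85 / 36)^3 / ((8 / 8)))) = 1184.65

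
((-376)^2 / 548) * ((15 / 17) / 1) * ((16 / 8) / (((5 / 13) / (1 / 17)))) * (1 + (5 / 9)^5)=57134424256 / 779309019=73.31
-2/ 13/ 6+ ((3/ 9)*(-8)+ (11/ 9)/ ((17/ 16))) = -3067/ 1989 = -1.54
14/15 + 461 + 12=7109/15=473.93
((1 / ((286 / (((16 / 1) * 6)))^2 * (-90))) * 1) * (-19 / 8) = 304 / 102245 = 0.00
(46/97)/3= 46/291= 0.16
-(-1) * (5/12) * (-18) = -15/2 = -7.50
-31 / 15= -2.07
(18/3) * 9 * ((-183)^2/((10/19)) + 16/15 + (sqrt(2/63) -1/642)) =18 * sqrt(14)/7 + 367655094/107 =3436038.54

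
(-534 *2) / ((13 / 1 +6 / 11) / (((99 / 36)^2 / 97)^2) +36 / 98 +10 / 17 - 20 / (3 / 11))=-107458541883 / 216938431658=-0.50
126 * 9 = 1134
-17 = -17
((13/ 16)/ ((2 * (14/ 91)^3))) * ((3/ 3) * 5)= 142805/ 256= 557.83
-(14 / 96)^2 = -49 / 2304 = -0.02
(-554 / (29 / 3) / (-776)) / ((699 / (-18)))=-2493 / 1310858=-0.00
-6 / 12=-1 / 2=-0.50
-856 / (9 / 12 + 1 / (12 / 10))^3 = -1479168 / 6859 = -215.65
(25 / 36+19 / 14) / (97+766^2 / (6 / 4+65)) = 9823 / 42710868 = 0.00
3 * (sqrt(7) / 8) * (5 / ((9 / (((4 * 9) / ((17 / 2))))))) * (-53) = -795 * sqrt(7) / 17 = -123.73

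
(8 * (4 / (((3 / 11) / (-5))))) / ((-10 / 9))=528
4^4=256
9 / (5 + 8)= 9 / 13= 0.69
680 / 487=1.40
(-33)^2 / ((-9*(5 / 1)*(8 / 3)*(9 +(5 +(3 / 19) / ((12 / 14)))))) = -0.64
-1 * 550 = -550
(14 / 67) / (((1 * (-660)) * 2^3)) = -7 / 176880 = -0.00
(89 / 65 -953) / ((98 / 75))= -463920 / 637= -728.29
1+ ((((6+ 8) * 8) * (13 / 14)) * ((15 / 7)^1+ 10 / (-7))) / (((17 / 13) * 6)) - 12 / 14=3431 / 357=9.61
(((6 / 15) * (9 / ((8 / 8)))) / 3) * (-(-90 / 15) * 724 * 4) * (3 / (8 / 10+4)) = 13032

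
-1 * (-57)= 57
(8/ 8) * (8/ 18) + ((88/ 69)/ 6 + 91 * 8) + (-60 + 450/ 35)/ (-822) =144659273/ 198513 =728.71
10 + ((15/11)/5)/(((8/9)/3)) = 961/88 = 10.92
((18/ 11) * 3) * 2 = 108/ 11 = 9.82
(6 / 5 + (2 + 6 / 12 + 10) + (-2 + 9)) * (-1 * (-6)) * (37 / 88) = 22977 / 440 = 52.22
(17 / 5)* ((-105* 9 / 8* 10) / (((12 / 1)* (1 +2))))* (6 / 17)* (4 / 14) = -45 / 4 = -11.25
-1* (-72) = 72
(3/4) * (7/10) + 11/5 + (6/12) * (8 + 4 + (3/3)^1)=369/40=9.22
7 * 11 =77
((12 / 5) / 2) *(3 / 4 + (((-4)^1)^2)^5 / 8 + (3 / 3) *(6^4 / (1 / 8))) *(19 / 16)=32248491 / 160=201553.07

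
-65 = -65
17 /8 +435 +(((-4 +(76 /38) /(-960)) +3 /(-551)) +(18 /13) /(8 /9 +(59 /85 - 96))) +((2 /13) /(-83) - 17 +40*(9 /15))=9071480944032839 /20612272867680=440.10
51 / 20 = 2.55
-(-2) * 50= 100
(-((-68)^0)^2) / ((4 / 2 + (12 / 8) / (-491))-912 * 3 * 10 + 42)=982 / 26824315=0.00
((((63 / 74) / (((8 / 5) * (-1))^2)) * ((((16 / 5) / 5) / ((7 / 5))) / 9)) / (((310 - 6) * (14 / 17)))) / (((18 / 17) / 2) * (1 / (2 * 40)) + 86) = 7225 / 9209671184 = 0.00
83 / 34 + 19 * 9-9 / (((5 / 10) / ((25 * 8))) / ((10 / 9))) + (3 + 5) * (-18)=-134999 / 34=-3970.56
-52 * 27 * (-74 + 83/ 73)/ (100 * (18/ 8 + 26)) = 7467876/ 206225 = 36.21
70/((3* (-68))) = -35/102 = -0.34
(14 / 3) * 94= 438.67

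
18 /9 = 2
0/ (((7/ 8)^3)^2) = 0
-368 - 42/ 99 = -12158/ 33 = -368.42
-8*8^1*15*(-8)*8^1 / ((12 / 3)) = 15360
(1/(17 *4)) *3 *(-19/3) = -19/68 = -0.28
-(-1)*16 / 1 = 16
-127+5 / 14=-1773 / 14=-126.64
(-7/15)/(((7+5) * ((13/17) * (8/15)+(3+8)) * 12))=-119/418896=-0.00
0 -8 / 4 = -2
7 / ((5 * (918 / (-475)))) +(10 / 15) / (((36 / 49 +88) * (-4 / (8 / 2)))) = -365176 / 498933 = -0.73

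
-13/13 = -1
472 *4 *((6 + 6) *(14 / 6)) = 52864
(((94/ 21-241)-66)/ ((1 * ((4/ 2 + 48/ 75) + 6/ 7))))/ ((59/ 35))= -5558875/ 108324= -51.32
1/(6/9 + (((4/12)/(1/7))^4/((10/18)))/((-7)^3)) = 1.96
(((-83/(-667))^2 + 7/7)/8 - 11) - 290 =-535420467/1779556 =-300.87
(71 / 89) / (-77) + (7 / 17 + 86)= 10065850 / 116501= 86.40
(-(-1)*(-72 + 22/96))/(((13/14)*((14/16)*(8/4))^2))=-25.24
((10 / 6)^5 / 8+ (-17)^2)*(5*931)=2629800355 / 1944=1352777.96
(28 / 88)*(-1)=-7 / 22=-0.32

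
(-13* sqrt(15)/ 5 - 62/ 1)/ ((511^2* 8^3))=-31/ 66846976 - 13* sqrt(15)/ 668469760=-0.00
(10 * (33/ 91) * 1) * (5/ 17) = 1650/ 1547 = 1.07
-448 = -448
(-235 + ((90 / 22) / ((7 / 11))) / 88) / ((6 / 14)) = -144715 / 264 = -548.16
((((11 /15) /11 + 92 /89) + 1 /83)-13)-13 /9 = -4431764 /332415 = -13.33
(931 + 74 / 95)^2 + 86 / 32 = 125370201851 / 144400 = 868214.69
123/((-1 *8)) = -123/8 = -15.38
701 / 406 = 1.73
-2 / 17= -0.12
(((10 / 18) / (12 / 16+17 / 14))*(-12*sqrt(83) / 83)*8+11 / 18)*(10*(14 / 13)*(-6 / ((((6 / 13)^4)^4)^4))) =-5806199109680231787100308289467147379876558677044967555537886236866603845 / 47505214997229958279621715210108914957422346371072+3694853978887420228154741638751821059921446430846797535342291241642384265*sqrt(83) / 56474298557904885298560710920350832494956513329152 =473831474578081066441658.10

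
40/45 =8/9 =0.89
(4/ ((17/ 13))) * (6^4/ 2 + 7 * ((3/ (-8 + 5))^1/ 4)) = 1976.76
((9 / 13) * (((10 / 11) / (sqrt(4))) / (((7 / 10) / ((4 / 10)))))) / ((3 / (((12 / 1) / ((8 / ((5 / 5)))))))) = 90 / 1001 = 0.09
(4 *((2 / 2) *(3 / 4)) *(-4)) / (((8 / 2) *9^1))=-1 / 3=-0.33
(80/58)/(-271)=-40/7859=-0.01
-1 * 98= -98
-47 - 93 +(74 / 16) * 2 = -523 / 4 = -130.75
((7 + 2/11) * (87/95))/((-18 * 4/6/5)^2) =11455/10032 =1.14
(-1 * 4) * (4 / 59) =-16 / 59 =-0.27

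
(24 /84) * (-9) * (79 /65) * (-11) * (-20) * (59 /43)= -3691512 /3913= -943.40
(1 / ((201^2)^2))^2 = 0.00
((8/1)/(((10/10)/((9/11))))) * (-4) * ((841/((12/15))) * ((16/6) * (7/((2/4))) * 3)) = -33909120/11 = -3082647.27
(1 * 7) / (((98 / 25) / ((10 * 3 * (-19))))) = -7125 / 7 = -1017.86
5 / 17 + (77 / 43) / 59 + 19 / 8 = 931403 / 345032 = 2.70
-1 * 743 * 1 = -743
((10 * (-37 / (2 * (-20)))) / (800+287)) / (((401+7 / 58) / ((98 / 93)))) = 52577 / 2351882115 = 0.00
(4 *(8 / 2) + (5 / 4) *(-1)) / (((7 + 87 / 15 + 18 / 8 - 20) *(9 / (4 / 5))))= -236 / 891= -0.26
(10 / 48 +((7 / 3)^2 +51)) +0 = 4079 / 72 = 56.65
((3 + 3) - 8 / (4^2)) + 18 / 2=29 / 2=14.50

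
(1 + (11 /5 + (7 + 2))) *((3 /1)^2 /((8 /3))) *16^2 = 52704 /5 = 10540.80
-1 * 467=-467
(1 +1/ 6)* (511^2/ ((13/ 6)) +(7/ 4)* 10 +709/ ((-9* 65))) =140622.62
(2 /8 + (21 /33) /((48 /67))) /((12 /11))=601 /576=1.04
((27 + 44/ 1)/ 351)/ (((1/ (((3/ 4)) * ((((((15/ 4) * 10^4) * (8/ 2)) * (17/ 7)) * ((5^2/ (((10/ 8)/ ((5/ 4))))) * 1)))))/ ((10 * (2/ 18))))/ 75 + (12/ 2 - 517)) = -94296875000/ 238213828124181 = -0.00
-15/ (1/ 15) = -225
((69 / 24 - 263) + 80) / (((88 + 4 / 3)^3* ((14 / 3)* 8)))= -116721 / 17246953472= -0.00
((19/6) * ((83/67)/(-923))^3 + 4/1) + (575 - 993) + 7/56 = -2349145662120162305/5675978645911704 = -413.88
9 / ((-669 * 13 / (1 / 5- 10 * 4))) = 597 / 14495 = 0.04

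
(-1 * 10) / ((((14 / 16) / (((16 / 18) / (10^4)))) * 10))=-4 / 39375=-0.00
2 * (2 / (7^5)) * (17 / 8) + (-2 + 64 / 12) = 3.33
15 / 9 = 1.67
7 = 7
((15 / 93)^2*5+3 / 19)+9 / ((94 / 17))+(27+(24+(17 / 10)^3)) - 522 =-398339339551 / 858173000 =-464.17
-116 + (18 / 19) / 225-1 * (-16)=-47498 / 475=-100.00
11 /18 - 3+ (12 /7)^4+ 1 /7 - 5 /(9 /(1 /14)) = 15248 /2401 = 6.35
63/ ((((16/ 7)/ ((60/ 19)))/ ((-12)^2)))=238140/ 19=12533.68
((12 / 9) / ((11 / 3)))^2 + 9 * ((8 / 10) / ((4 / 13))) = 14237 / 605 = 23.53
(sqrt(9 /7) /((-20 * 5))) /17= -3 * sqrt(7) /11900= -0.00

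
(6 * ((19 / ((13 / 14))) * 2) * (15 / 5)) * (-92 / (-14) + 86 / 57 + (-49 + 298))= 2461800 / 13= 189369.23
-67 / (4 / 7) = -469 / 4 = -117.25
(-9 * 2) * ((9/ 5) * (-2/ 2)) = 162/ 5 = 32.40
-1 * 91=-91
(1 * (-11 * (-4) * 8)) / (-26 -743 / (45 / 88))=-7920 / 33277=-0.24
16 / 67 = 0.24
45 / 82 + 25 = 2095 / 82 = 25.55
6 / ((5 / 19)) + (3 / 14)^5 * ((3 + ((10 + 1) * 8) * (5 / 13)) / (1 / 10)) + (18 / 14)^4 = 449201589 / 17479280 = 25.70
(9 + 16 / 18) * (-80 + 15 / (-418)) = -2977495 / 3762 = -791.47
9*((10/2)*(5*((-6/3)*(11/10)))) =-495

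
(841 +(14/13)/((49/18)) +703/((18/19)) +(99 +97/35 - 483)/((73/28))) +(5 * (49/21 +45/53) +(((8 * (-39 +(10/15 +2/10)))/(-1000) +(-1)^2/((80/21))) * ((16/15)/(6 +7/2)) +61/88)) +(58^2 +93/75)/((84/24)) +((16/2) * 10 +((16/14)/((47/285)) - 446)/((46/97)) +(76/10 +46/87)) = 818851314151453732517/519030187951275000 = 1577.66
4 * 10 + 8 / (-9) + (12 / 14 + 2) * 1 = 2644 / 63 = 41.97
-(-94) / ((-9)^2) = 94 / 81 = 1.16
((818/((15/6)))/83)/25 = 1636/10375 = 0.16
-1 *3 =-3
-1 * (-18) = 18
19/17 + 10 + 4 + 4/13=3409/221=15.43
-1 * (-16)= 16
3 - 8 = -5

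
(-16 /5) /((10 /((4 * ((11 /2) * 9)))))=-1584 /25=-63.36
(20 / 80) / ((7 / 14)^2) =1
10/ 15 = 2/ 3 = 0.67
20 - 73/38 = 687/38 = 18.08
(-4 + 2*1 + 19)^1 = 17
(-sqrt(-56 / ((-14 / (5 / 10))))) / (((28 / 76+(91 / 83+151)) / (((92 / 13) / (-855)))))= 7636 * sqrt(2) / 140655645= 0.00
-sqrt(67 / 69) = -0.99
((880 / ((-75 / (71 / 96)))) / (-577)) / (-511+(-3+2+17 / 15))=-781 / 26529306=-0.00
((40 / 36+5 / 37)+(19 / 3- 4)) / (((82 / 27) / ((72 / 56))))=16092 / 10619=1.52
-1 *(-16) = 16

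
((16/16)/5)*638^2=407044/5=81408.80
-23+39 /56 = -22.30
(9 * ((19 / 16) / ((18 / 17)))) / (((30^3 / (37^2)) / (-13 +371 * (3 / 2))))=480657269 / 1728000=278.16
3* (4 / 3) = 4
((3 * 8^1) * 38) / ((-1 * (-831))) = 304 / 277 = 1.10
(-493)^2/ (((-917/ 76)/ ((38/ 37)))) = -701925512/ 33929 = -20688.07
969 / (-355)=-969 / 355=-2.73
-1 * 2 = -2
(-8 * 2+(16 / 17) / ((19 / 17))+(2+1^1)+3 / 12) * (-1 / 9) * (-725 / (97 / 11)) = -7217375 / 66348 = -108.78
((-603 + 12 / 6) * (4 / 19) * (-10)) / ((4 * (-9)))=-6010 / 171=-35.15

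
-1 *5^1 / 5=-1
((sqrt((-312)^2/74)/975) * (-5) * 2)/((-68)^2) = -sqrt(74)/106930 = -0.00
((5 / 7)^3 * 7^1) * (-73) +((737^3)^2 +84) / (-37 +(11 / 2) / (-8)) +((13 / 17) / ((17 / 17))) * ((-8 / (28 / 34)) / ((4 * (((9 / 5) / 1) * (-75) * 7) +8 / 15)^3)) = -5723034103438559845306062808534489 / 1345918417997603184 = -4252140417212680.90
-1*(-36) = 36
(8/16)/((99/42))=7/33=0.21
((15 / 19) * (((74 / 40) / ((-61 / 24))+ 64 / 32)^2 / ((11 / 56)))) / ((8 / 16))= 50582784 / 3888445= 13.01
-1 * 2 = -2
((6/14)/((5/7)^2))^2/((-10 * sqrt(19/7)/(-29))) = 12789 * sqrt(133)/118750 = 1.24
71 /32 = 2.22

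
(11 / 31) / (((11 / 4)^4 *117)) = 256 / 4827537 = 0.00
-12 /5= -2.40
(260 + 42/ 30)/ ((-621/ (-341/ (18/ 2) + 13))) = 292768/ 27945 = 10.48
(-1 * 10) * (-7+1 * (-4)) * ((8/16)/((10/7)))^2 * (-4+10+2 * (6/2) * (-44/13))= -192.80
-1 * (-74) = 74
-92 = -92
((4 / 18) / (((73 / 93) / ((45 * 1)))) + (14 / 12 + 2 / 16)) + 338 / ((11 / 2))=1454765 / 19272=75.49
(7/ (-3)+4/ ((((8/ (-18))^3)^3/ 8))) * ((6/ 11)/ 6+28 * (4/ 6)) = -887137.17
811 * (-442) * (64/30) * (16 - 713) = 7995136448/15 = 533009096.53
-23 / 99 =-0.23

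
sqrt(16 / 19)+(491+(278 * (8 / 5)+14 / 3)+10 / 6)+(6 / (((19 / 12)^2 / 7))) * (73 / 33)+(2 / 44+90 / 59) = 4 * sqrt(19) / 19+6893472841 / 7028670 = 981.68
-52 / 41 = -1.27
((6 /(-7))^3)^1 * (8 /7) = -1728 /2401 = -0.72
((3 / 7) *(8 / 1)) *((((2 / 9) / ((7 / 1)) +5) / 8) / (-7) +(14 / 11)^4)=130890451 / 15065589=8.69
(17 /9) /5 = 17 /45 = 0.38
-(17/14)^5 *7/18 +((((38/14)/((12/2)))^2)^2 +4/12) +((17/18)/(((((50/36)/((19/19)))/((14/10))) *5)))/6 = -4820951909/7779240000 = -0.62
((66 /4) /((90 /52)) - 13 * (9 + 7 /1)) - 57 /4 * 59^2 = -2988163 /60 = -49802.72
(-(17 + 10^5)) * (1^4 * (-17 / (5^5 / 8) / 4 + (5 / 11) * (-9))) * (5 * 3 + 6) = 296148236643 / 34375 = 8615221.43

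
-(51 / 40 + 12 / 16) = -81 / 40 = -2.02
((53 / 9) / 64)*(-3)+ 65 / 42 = 1709 / 1344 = 1.27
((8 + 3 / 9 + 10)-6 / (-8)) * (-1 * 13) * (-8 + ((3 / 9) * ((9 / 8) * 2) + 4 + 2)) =14885 / 48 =310.10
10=10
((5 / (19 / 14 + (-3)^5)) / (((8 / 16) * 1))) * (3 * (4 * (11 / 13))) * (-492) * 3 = 27276480 / 43979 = 620.22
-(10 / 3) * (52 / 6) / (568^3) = -65 / 412313472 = -0.00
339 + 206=545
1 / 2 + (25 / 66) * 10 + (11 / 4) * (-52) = -9155 / 66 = -138.71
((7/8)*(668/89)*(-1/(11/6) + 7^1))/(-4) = -82999/7832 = -10.60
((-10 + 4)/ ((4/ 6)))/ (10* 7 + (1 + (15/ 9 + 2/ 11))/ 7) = -2079/ 16264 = -0.13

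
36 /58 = 18 /29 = 0.62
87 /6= 29 /2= 14.50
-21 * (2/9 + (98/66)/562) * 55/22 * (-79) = 34592915/37092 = 932.62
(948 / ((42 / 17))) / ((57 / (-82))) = -220252 / 399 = -552.01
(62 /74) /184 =31 /6808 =0.00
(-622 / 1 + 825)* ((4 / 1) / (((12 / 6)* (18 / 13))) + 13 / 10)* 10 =50141 / 9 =5571.22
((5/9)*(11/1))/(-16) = -55/144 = -0.38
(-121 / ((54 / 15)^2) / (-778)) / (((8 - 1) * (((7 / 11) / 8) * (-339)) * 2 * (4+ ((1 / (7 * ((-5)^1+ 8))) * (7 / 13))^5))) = -12354774575 / 1554666169561442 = -0.00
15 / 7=2.14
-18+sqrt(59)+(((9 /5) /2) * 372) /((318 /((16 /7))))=-28926 /1855+sqrt(59)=-7.91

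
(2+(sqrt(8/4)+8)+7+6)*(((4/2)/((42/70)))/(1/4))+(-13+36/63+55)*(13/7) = 40*sqrt(2)/3+56702/147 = 404.58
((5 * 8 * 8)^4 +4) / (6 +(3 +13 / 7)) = 18350080007 / 19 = 965793684.58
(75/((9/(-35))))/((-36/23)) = 20125/108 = 186.34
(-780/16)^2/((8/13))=494325/128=3861.91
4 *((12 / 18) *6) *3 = 48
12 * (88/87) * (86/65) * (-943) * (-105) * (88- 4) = 50356018944/377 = 133570342.03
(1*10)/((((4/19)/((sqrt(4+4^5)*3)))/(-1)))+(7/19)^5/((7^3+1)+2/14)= 117649/5964922491 - 285*sqrt(257)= -4568.90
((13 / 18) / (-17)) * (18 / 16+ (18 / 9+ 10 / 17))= -6565 / 41616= -0.16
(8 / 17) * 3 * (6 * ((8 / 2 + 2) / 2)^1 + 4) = 528 / 17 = 31.06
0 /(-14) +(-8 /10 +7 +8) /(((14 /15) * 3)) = 71 /14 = 5.07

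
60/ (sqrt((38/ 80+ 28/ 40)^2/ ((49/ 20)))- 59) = -13876800/ 13643311- 78960*sqrt(5)/ 13643311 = -1.03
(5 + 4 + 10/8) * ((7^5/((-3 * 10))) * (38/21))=-1870379/180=-10390.99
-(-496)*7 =3472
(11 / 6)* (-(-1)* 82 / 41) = 11 / 3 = 3.67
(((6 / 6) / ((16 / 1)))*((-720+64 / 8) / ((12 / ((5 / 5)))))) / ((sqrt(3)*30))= -89*sqrt(3) / 2160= -0.07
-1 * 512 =-512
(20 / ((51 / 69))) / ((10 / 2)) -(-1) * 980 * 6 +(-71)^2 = 185749 / 17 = 10926.41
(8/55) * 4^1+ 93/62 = 229/110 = 2.08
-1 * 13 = -13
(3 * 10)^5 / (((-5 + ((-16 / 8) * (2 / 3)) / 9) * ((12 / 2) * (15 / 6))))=-43740000 / 139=-314676.26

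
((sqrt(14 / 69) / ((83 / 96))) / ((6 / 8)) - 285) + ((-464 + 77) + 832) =128*sqrt(966) / 5727 + 160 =160.69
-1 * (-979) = 979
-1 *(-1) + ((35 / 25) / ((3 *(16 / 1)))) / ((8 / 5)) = 391 / 384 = 1.02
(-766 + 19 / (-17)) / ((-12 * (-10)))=-4347 / 680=-6.39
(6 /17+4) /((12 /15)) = 185 /34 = 5.44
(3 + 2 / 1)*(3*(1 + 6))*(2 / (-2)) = -105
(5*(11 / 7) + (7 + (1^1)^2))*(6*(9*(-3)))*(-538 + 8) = 9530460 / 7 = 1361494.29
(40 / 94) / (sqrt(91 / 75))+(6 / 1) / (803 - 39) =0.39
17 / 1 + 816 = 833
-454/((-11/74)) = 3054.18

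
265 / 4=66.25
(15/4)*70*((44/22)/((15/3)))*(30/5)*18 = 11340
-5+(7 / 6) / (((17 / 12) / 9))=41 / 17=2.41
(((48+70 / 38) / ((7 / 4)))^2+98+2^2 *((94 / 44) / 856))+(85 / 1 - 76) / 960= 6057428964739 / 6662384960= 909.20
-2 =-2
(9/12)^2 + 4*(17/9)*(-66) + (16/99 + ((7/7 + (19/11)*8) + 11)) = -747845/1584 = -472.12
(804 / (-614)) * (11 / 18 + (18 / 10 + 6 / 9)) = -18559 / 4605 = -4.03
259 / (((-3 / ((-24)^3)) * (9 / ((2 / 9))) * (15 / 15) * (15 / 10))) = 530432 / 27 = 19645.63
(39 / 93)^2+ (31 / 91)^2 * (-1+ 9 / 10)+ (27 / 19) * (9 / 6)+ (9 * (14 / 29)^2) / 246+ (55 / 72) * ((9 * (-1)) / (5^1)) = 193813095881779 / 208544920907960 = 0.93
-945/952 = -135/136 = -0.99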